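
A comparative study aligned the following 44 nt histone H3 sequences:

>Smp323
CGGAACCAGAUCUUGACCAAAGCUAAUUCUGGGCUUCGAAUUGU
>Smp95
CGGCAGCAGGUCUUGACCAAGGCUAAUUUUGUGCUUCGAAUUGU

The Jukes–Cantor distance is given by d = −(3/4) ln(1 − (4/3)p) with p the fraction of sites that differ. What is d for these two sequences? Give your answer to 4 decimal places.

Mismatches occur at site 4 (A→C), site 6 (C→G), site 10 (A→G), site 21 (A→G), site 29 (C→U), site 32 (G→U).
p = 6/44 = 0.136364.
d = −0.75 · ln(1 − (4/3)·0.136364) = −0.75 · ln(0.818181) = −0.75 · (-0.200672) = 0.1505.

0.1505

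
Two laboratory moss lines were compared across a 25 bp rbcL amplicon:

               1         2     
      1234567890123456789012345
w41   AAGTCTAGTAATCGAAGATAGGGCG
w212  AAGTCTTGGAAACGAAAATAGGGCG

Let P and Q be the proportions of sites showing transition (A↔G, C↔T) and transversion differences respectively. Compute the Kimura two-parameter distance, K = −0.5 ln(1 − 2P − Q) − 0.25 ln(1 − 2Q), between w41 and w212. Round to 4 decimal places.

0.1802

The sequences differ at positions 7 (A/T, transversion), 9 (T/G, transversion), 12 (T/A, transversion), 17 (G/A, transition).
Of the 4 differences, 1 transition and 3 transversions over 25 sites: P = 1/25 = 0.040000, Q = 3/25 = 0.120000.
d = −0.5·ln(0.800000) − 0.25·ln(0.760000) = −0.5·(-0.223144) − 0.25·(-0.274437) = 0.1802.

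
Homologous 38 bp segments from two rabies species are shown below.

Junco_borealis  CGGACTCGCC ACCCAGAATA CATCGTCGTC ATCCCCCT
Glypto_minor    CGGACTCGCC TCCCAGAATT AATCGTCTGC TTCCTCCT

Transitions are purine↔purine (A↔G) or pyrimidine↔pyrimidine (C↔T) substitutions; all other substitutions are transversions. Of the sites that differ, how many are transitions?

Mismatches occur at site 11 (A↔T, transversion), site 20 (A↔T, transversion), site 21 (C↔A, transversion), site 28 (G↔T, transversion), site 29 (T↔G, transversion), site 31 (A↔T, transversion), site 35 (C↔T, transition).
Of the 7 differences, 1 transition and 6 transversions, so the answer is 1.

1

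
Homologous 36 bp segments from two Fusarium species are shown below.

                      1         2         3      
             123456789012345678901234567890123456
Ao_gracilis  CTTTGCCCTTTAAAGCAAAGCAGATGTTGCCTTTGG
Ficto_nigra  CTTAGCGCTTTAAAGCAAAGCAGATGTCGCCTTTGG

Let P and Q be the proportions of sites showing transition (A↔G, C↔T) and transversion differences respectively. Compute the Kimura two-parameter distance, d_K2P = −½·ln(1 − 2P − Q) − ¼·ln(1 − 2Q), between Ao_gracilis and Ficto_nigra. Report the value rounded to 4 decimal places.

0.0883

Mismatches occur at site 4 (T→A, transversion), site 7 (C→G, transversion), site 28 (T→C, transition).
Of the 3 differences, 1 transition and 2 transversions over 36 sites: P = 1/36 = 0.027778, Q = 2/36 = 0.055556.
d = −0.5·ln(0.888888) − 0.25·ln(0.888888) = −0.5·(-0.117784) − 0.25·(-0.117784) = 0.0883.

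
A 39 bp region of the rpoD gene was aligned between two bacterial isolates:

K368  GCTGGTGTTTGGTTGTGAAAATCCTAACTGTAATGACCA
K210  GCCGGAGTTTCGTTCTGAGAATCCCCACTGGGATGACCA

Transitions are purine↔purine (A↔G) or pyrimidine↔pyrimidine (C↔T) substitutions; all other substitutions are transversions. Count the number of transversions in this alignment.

The sequences differ at positions 3 (T/C, transition), 6 (T/A, transversion), 11 (G/C, transversion), 15 (G/C, transversion), 19 (A/G, transition), 25 (T/C, transition), 26 (A/C, transversion), 31 (T/G, transversion), 32 (A/G, transition).
Of the 9 differences, 4 transitions and 5 transversions, so the answer is 5.

5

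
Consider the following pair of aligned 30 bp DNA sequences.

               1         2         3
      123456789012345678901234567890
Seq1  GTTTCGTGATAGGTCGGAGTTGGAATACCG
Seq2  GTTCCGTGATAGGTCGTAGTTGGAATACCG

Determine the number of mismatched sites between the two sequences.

Mismatches occur at site 4 (T/C), site 17 (G/T).
That gives 2 mismatches out of 30 aligned sites, so the Hamming distance is 2.

2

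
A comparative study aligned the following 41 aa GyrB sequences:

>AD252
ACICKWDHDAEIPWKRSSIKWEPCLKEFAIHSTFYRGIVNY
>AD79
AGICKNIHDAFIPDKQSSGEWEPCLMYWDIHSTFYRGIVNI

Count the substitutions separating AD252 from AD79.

13

Differing sites — 2:C/G; 6:W/N; 7:D/I; 11:E/F; 14:W/D; 16:R/Q; 19:I/G; 20:K/E; 26:K/M; 27:E/Y; 28:F/W; 29:A/D; 41:Y/I.
That gives 13 mismatches out of 41 aligned sites, so the Hamming distance is 13.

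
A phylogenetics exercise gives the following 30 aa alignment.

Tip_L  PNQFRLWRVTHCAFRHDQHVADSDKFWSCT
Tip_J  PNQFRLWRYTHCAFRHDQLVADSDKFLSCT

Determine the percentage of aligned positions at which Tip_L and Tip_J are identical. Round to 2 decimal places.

Mismatches occur at site 9 (V/Y), site 19 (H/L), site 27 (W/L).
27 of the 30 sites match, so the percent identity is 27/30 × 100 = 90.00%.

90.00%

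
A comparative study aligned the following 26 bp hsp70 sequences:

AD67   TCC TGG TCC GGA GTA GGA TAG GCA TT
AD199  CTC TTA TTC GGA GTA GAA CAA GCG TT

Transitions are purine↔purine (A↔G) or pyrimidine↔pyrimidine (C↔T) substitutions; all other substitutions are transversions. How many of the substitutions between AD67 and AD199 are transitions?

Mismatches occur at site 1 (T/C, transition), site 2 (C/T, transition), site 5 (G/T, transversion), site 6 (G/A, transition), site 8 (C/T, transition), site 17 (G/A, transition), site 19 (T/C, transition), site 21 (G/A, transition), site 24 (A/G, transition).
Of the 9 differences, 8 transitions and 1 transversion, so the answer is 8.

8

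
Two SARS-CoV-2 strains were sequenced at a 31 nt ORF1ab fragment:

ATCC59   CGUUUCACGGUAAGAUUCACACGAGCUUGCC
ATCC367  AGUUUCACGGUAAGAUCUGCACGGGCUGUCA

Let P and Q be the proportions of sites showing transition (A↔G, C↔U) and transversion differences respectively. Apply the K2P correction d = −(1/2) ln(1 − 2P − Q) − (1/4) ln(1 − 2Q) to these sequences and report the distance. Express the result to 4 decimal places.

Mismatches occur at site 1 (C/A, transversion), site 17 (U/C, transition), site 18 (C/U, transition), site 19 (A/G, transition), site 24 (A/G, transition), site 28 (U/G, transversion), site 29 (G/U, transversion), site 31 (C/A, transversion).
Of the 8 differences, 4 transitions and 4 transversions over 31 sites: P = 4/31 = 0.129032, Q = 4/31 = 0.129032.
d = −0.5·ln(0.612904) − 0.25·ln(0.741936) = −0.5·(-0.489547) − 0.25·(-0.298492) = 0.3194.

0.3194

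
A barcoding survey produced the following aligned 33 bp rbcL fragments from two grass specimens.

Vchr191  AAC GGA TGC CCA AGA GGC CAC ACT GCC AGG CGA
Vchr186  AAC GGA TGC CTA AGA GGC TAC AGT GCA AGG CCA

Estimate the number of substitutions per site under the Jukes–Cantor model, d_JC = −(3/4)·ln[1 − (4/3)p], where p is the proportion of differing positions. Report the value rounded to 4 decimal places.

Differing sites — 11:C/T; 19:C/T; 23:C/G; 27:C/A; 32:G/C.
p = 5/33 = 0.151515.
d = −0.75 · ln(1 − (4/3)·0.151515) = −0.75 · ln(0.797980) = −0.75 · (-0.225672) = 0.1693.

0.1693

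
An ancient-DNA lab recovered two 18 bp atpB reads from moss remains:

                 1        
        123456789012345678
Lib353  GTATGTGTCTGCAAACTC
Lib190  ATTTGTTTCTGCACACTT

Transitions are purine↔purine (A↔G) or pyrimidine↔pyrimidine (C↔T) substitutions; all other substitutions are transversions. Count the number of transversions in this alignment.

The sequences differ at positions 1 (G/A, transition), 3 (A/T, transversion), 7 (G/T, transversion), 14 (A/C, transversion), 18 (C/T, transition).
Of the 5 differences, 2 transitions and 3 transversions, so the answer is 3.

3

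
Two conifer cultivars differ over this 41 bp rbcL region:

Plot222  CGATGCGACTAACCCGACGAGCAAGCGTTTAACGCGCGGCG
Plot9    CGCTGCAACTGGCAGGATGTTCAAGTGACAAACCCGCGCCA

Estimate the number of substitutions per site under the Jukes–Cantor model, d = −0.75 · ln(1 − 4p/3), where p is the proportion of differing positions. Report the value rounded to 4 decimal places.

Differing sites — 3:A/C; 7:G/A; 11:A/G; 12:A/G; 14:C/A; 15:C/G; 18:C/T; 20:A/T; 21:G/T; 26:C/T; 28:T/A; 29:T/C; 30:T/A; 34:G/C; 39:G/C; 41:G/A.
p = 16/41 = 0.390244.
d = −0.75 · ln(1 − (4/3)·0.390244) = −0.75 · ln(0.479675) = −0.75 · (-0.734646) = 0.5510.

0.5510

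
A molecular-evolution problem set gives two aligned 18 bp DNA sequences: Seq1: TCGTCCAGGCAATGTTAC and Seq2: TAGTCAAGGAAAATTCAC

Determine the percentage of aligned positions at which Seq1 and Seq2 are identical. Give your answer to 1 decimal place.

The sequences differ at positions 2 (C/A), 6 (C/A), 10 (C/A), 13 (T/A), 14 (G/T), 16 (T/C).
12 of the 18 sites match, so the percent identity is 12/18 × 100 = 66.7%.

66.7%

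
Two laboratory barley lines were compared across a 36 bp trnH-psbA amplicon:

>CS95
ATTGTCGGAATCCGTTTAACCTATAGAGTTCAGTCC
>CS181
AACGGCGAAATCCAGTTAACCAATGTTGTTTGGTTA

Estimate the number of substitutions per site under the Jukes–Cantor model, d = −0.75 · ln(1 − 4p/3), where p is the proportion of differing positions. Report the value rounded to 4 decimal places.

0.5482

Mismatches occur at site 2 (T/A), site 3 (T/C), site 5 (T/G), site 8 (G/A), site 14 (G/A), site 15 (T/G), site 22 (T/A), site 25 (A/G), site 26 (G/T), site 27 (A/T), site 31 (C/T), site 32 (A/G), site 35 (C/T), site 36 (C/A).
p = 14/36 = 0.388889.
d = −0.75 · ln(1 − (4/3)·0.388889) = −0.75 · ln(0.481481) = −0.75 · (-0.730889) = 0.5482.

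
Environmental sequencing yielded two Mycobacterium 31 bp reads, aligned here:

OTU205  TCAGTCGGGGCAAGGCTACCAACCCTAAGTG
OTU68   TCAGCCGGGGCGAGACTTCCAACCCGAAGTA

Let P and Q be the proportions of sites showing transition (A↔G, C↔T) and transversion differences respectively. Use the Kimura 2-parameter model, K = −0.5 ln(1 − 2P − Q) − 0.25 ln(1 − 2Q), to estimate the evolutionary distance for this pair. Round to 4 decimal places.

The sequences differ at positions 5 (T/C, transition), 12 (A/G, transition), 15 (G/A, transition), 18 (A/T, transversion), 26 (T/G, transversion), 31 (G/A, transition).
Of the 6 differences, 4 transitions and 2 transversions over 31 sites: P = 4/31 = 0.129032, Q = 2/31 = 0.064516.
d = −0.5·ln(0.677420) − 0.25·ln(0.870968) = −0.5·(-0.389464) − 0.25·(-0.138150) = 0.2293.

0.2293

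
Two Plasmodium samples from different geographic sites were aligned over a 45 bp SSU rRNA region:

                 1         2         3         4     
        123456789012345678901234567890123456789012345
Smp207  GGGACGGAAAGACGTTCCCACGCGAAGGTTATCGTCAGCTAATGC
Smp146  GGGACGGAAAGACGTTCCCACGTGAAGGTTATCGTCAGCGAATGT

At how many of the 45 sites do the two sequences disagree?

Differing sites — 23:C/T; 40:T/G; 45:C/T.
That gives 3 mismatches out of 45 aligned sites, so the Hamming distance is 3.

3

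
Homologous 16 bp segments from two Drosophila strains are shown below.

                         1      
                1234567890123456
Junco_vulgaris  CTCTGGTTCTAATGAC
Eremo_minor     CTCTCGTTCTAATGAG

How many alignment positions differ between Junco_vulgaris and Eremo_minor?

2

Mismatches occur at site 5 (G↔C), site 16 (C↔G).
That gives 2 mismatches out of 16 aligned sites, so the Hamming distance is 2.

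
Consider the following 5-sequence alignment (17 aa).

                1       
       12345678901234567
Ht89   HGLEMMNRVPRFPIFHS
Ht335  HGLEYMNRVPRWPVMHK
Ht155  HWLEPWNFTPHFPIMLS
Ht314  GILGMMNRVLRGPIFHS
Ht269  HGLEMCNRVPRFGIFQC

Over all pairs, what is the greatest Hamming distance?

Pairwise Hamming distances:
  Ht89 vs Ht335: 5
  Ht89 vs Ht155: 8
  Ht89 vs Ht314: 5
  Ht89 vs Ht269: 4
  Ht335 vs Ht155: 10
  Ht335 vs Ht314: 9
  Ht335 vs Ht269: 8
  Ht155 vs Ht314: 12
  Ht155 vs Ht269: 10
  Ht314 vs Ht269: 9
The largest is 12, between Ht155 and Ht314.

12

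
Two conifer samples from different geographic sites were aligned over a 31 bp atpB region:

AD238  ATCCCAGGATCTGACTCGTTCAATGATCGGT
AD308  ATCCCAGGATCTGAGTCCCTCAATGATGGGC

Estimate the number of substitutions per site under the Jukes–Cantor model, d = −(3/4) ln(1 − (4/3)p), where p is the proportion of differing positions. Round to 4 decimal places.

The sequences differ at positions 15 (C/G), 18 (G/C), 19 (T/C), 28 (C/G), 31 (T/C).
p = 5/31 = 0.161290.
d = −0.75 · ln(1 − (4/3)·0.161290) = −0.75 · ln(0.784947) = −0.75 · (-0.242139) = 0.1816.

0.1816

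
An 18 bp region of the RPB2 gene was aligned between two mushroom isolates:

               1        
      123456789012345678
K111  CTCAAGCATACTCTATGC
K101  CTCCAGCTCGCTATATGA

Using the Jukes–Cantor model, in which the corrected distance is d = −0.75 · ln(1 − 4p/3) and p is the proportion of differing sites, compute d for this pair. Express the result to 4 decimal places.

Mismatches occur at site 4 (A↔C), site 8 (A↔T), site 9 (T↔C), site 10 (A↔G), site 13 (C↔A), site 18 (C↔A).
p = 6/18 = 0.333333.
d = −0.75 · ln(1 − (4/3)·0.333333) = −0.75 · ln(0.555556) = −0.75 · (-0.587786) = 0.4408.

0.4408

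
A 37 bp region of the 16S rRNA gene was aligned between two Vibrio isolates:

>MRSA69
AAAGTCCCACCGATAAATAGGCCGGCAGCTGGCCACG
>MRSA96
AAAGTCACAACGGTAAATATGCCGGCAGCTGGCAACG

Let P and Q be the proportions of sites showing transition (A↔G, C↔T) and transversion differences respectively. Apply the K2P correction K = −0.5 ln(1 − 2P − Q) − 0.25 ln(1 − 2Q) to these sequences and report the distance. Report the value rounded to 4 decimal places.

Mismatches occur at site 7 (C↔A, transversion), site 10 (C↔A, transversion), site 13 (A↔G, transition), site 20 (G↔T, transversion), site 34 (C↔A, transversion).
Of the 5 differences, 1 transition and 4 transversions over 37 sites: P = 1/37 = 0.027027, Q = 4/37 = 0.108108.
d = −0.5·ln(0.837838) − 0.25·ln(0.783784) = −0.5·(-0.176931) − 0.25·(-0.243622) = 0.1494.

0.1494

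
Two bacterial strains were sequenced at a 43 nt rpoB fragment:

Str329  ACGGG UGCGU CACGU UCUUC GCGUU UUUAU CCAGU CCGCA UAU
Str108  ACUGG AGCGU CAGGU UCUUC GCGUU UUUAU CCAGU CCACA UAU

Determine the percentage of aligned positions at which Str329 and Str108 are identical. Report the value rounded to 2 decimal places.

Mismatches occur at site 3 (G→U), site 6 (U→A), site 13 (C→G), site 38 (G→A).
39 of the 43 sites match, so the percent identity is 39/43 × 100 = 90.70%.

90.70%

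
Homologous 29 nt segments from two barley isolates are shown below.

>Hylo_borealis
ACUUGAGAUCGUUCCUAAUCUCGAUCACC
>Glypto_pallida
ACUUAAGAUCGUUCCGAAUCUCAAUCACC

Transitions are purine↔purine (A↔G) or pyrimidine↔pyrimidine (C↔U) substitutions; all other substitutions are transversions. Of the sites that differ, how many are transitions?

2

Mismatches occur at site 5 (G→A, transition), site 16 (U→G, transversion), site 23 (G→A, transition).
Of the 3 differences, 2 transitions and 1 transversion, so the answer is 2.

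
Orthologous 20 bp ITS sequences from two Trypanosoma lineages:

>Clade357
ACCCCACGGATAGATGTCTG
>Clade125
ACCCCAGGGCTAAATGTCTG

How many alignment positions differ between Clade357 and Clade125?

Differing sites — 7:C/G; 10:A/C; 13:G/A.
That gives 3 mismatches out of 20 aligned sites, so the Hamming distance is 3.

3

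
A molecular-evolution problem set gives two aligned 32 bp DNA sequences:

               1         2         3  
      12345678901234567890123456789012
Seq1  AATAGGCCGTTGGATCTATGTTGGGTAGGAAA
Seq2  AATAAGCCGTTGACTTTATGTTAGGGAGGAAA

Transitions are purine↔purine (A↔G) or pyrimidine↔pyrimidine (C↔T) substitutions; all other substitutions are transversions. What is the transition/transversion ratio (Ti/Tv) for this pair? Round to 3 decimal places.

2.000

The sequences differ at positions 5 (G/A, transition), 13 (G/A, transition), 14 (A/C, transversion), 16 (C/T, transition), 23 (G/A, transition), 26 (T/G, transversion).
Of the 6 differences, 4 transitions and 2 transversions, so Ti/Tv = 4/2 = 2.000.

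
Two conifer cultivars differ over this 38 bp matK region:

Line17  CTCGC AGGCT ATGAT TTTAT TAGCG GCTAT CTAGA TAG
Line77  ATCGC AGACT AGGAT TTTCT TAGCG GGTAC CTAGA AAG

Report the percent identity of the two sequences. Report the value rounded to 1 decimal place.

The sequences differ at positions 1 (C/A), 8 (G/A), 12 (T/G), 19 (A/C), 27 (C/G), 30 (T/C), 36 (T/A).
31 of the 38 sites match, so the percent identity is 31/38 × 100 = 81.6%.

81.6%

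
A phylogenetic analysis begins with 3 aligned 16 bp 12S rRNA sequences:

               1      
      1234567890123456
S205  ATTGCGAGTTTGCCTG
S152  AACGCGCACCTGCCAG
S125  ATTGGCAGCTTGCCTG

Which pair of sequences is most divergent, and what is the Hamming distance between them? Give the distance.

Pairwise Hamming distances:
  S205 vs S152: 7
  S205 vs S125: 3
  S152 vs S125: 8
The largest is 8, between S152 and S125.

8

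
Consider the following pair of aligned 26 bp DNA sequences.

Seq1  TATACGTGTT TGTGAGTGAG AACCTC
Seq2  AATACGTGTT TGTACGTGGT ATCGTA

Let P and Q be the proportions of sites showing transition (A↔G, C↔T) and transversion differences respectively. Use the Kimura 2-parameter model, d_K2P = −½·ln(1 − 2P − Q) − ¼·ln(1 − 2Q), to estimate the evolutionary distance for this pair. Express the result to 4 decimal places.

Differing sites — 1:T/A (Tv); 14:G/A (Ti); 15:A/C (Tv); 19:A/G (Ti); 20:G/T (Tv); 22:A/T (Tv); 24:C/G (Tv); 26:C/A (Tv).
Of the 8 differences, 2 transitions and 6 transversions over 26 sites: P = 2/26 = 0.076923, Q = 6/26 = 0.230769.
d = −0.5·ln(0.615385) − 0.25·ln(0.538462) = −0.5·(-0.485507) − 0.25·(-0.619038) = 0.3975.

0.3975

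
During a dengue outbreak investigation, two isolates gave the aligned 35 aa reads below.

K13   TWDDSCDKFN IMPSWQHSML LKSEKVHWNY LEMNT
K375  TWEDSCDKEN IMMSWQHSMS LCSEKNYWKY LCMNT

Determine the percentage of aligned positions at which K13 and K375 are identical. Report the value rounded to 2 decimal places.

Differing sites — 3:D/E; 9:F/E; 13:P/M; 20:L/S; 22:K/C; 26:V/N; 27:H/Y; 29:N/K; 32:E/C.
26 of the 35 sites match, so the percent identity is 26/35 × 100 = 74.29%.

74.29%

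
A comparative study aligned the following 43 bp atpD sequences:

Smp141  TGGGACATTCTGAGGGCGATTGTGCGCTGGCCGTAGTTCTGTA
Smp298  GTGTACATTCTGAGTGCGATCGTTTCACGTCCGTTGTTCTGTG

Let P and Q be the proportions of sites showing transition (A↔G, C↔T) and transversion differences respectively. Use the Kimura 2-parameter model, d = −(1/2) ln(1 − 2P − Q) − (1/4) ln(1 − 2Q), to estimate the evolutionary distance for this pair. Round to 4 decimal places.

Mismatches occur at site 1 (T/G, transversion), site 2 (G/T, transversion), site 4 (G/T, transversion), site 15 (G/T, transversion), site 21 (T/C, transition), site 24 (G/T, transversion), site 25 (C/T, transition), site 26 (G/C, transversion), site 27 (C/A, transversion), site 28 (T/C, transition), site 30 (G/T, transversion), site 35 (A/T, transversion), site 43 (A/G, transition).
Of the 13 differences, 4 transitions and 9 transversions over 43 sites: P = 4/43 = 0.093023, Q = 9/43 = 0.209302.
d = −0.5·ln(0.604652) − 0.25·ln(0.581396) = −0.5·(-0.503102) − 0.25·(-0.542323) = 0.3871.

0.3871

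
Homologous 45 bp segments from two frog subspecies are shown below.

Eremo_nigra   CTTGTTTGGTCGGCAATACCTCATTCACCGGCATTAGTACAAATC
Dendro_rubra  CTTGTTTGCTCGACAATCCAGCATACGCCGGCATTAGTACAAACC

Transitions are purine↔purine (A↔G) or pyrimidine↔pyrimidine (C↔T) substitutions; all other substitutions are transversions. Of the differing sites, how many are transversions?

Differing sites — 9:G/C (Tv); 13:G/A (Ti); 18:A/C (Tv); 20:C/A (Tv); 21:T/G (Tv); 25:T/A (Tv); 27:A/G (Ti); 44:T/C (Ti).
Of the 8 differences, 3 transitions and 5 transversions, so the answer is 5.

5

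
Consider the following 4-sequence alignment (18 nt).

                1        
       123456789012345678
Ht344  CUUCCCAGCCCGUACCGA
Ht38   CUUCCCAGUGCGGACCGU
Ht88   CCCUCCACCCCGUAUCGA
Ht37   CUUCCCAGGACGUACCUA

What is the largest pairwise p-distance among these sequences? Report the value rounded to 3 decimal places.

Pairwise Hamming distances:
  Ht344 vs Ht38: 4
  Ht344 vs Ht88: 5
  Ht344 vs Ht37: 3
  Ht38 vs Ht88: 9
  Ht38 vs Ht37: 5
  Ht88 vs Ht37: 8
The largest is 9 mismatches, between Ht38 and Ht88; p = 9/18 = 0.500.

0.500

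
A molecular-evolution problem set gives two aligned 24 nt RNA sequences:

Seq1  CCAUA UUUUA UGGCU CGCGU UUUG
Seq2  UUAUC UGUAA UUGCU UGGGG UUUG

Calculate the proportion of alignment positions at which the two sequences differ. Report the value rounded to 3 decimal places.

0.375

Mismatches occur at site 1 (C↔U), site 2 (C↔U), site 5 (A↔C), site 7 (U↔G), site 9 (U↔A), site 12 (G↔U), site 16 (C↔U), site 18 (C↔G), site 20 (U↔G).
There are 9 differences over 24 sites, so p = 9/24 = 0.375.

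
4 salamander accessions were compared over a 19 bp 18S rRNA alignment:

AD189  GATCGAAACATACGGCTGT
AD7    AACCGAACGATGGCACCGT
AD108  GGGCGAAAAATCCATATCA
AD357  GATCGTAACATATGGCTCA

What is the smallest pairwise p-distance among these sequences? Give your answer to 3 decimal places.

Pairwise Hamming distances:
  AD189 vs AD7: 9
  AD189 vs AD108: 9
  AD189 vs AD357: 4
  AD7 vs AD108: 13
  AD7 vs AD357: 12
  AD108 vs AD357: 9
The smallest is 4 mismatches, between AD189 and AD357; p = 4/19 = 0.211.

0.211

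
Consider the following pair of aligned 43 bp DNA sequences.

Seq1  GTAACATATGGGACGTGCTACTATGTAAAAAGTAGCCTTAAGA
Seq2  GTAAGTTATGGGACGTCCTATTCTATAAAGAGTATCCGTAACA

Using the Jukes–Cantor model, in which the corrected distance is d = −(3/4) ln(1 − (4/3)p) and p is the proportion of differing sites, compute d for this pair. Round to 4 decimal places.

Mismatches occur at site 5 (C/G), site 6 (A/T), site 17 (G/C), site 21 (C/T), site 23 (A/C), site 25 (G/A), site 30 (A/G), site 35 (G/T), site 38 (T/G), site 42 (G/C).
p = 10/43 = 0.232558.
d = −0.75 · ln(1 − (4/3)·0.232558) = −0.75 · ln(0.689923) = −0.75 · (-0.371175) = 0.2784.

0.2784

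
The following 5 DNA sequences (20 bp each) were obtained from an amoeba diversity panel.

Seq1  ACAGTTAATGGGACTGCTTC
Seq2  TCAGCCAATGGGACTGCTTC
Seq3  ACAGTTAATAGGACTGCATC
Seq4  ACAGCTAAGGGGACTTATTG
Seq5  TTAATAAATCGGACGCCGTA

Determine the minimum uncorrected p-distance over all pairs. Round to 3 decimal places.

Pairwise Hamming distances:
  Seq1 vs Seq2: 3
  Seq1 vs Seq3: 2
  Seq1 vs Seq4: 5
  Seq1 vs Seq5: 9
  Seq2 vs Seq3: 5
  Seq2 vs Seq4: 6
  Seq2 vs Seq5: 9
  Seq3 vs Seq4: 7
  Seq3 vs Seq5: 9
  Seq4 vs Seq5: 12
The smallest is 2 mismatches, between Seq1 and Seq3; p = 2/20 = 0.100.

0.100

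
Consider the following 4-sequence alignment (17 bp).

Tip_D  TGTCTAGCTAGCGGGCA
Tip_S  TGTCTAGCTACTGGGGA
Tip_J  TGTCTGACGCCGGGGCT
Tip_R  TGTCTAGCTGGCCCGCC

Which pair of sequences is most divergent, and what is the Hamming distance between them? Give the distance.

Pairwise Hamming distances:
  Tip_D vs Tip_S: 3
  Tip_D vs Tip_J: 7
  Tip_D vs Tip_R: 4
  Tip_S vs Tip_J: 7
  Tip_S vs Tip_R: 7
  Tip_J vs Tip_R: 9
The largest is 9, between Tip_J and Tip_R.

9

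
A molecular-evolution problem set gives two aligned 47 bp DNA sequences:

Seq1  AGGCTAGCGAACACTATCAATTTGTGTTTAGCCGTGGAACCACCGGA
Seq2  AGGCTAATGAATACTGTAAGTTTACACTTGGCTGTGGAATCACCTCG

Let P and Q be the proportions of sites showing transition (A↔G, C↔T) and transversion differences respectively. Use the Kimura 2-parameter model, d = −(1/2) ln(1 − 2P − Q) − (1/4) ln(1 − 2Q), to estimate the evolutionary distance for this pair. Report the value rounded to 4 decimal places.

Differing sites — 7:G/A (Ti); 8:C/T (Ti); 12:C/T (Ti); 16:A/G (Ti); 18:C/A (Tv); 20:A/G (Ti); 24:G/A (Ti); 25:T/C (Ti); 26:G/A (Ti); 27:T/C (Ti); 30:A/G (Ti); 33:C/T (Ti); 40:C/T (Ti); 45:G/T (Tv); 46:G/C (Tv); 47:A/G (Ti).
Of the 16 differences, 13 transitions and 3 transversions over 47 sites: P = 13/47 = 0.276596, Q = 3/47 = 0.063830.
d = −0.5·ln(0.382978) − 0.25·ln(0.872340) = −0.5·(-0.959778) − 0.25·(-0.136576) = 0.5140.

0.5140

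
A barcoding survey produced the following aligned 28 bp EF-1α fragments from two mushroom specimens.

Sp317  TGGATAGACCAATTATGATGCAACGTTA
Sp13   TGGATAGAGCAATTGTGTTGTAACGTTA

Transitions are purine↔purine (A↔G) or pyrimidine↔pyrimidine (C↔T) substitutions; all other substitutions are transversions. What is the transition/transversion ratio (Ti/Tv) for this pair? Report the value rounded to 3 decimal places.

1.000

Mismatches occur at site 9 (C/G, transversion), site 15 (A/G, transition), site 18 (A/T, transversion), site 21 (C/T, transition).
Of the 4 differences, 2 transitions and 2 transversions, so Ti/Tv = 2/2 = 1.000.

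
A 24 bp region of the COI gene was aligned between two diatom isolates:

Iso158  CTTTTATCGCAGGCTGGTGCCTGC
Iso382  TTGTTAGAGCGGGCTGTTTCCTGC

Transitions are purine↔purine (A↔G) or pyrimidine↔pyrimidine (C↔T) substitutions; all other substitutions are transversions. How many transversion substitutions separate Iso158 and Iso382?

5

Differing sites — 1:C/T (Ti); 3:T/G (Tv); 7:T/G (Tv); 8:C/A (Tv); 11:A/G (Ti); 17:G/T (Tv); 19:G/T (Tv).
Of the 7 differences, 2 transitions and 5 transversions, so the answer is 5.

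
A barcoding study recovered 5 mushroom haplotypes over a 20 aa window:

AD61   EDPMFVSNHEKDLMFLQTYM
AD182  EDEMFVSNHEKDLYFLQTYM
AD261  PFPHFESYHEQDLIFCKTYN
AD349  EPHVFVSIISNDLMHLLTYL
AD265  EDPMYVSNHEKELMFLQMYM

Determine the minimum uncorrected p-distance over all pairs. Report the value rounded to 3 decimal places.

0.100

Pairwise Hamming distances:
  AD61 vs AD182: 2
  AD61 vs AD261: 10
  AD61 vs AD349: 10
  AD61 vs AD265: 3
  AD182 vs AD261: 11
  AD182 vs AD349: 11
  AD182 vs AD265: 5
  AD261 vs AD349: 14
  AD261 vs AD265: 13
  AD349 vs AD265: 13
The smallest is 2 mismatches, between AD61 and AD182; p = 2/20 = 0.100.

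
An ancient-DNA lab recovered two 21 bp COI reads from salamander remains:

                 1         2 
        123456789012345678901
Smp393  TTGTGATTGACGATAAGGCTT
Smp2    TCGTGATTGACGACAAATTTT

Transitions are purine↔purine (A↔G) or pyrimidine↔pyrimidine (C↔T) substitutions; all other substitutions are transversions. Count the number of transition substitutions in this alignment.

The sequences differ at positions 2 (T/C, transition), 14 (T/C, transition), 17 (G/A, transition), 18 (G/T, transversion), 19 (C/T, transition).
Of the 5 differences, 4 transitions and 1 transversion, so the answer is 4.

4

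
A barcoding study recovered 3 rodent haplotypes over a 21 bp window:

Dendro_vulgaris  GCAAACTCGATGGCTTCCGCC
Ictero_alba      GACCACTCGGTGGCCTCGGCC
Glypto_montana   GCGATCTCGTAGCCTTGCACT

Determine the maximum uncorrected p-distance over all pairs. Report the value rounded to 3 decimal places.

Pairwise Hamming distances:
  Dendro_vulgaris vs Ictero_alba: 6
  Dendro_vulgaris vs Glypto_montana: 8
  Ictero_alba vs Glypto_montana: 12
The largest is 12 mismatches, between Ictero_alba and Glypto_montana; p = 12/21 = 0.571.

0.571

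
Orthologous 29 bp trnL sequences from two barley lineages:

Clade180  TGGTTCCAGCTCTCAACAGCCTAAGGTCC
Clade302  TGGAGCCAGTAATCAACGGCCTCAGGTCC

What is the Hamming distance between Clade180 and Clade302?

Mismatches occur at site 4 (T→A), site 5 (T→G), site 10 (C→T), site 11 (T→A), site 12 (C→A), site 18 (A→G), site 23 (A→C).
That gives 7 mismatches out of 29 aligned sites, so the Hamming distance is 7.

7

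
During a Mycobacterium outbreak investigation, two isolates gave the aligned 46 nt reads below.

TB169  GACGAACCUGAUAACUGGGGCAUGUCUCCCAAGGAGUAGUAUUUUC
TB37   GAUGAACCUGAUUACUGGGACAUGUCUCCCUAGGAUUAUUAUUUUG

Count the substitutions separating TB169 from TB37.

Mismatches occur at site 3 (C↔U), site 13 (A↔U), site 20 (G↔A), site 31 (A↔U), site 36 (G↔U), site 39 (G↔U), site 46 (C↔G).
That gives 7 mismatches out of 46 aligned sites, so the Hamming distance is 7.

7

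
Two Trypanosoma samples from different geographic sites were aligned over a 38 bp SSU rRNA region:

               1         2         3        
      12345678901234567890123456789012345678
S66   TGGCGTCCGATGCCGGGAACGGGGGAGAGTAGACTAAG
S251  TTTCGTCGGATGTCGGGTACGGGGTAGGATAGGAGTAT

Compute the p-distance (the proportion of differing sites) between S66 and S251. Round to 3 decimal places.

0.342

Differing sites — 2:G/T; 3:G/T; 8:C/G; 13:C/T; 18:A/T; 25:G/T; 28:A/G; 29:G/A; 33:A/G; 34:C/A; 35:T/G; 36:A/T; 38:G/T.
There are 13 differences over 38 sites, so p = 13/38 = 0.342.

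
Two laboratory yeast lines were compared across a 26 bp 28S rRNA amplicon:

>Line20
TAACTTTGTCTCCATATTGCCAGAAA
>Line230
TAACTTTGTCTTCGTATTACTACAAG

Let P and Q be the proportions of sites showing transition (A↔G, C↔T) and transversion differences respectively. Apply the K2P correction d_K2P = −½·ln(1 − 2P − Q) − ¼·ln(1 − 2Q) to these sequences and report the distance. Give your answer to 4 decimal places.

0.2950

Mismatches occur at site 12 (C/T, transition), site 14 (A/G, transition), site 19 (G/A, transition), site 21 (C/T, transition), site 23 (G/C, transversion), site 26 (A/G, transition).
Of the 6 differences, 5 transitions and 1 transversion over 26 sites: P = 5/26 = 0.192308, Q = 1/26 = 0.038462.
d = −0.5·ln(0.576922) − 0.25·ln(0.923076) = −0.5·(-0.550048) − 0.25·(-0.080044) = 0.2950.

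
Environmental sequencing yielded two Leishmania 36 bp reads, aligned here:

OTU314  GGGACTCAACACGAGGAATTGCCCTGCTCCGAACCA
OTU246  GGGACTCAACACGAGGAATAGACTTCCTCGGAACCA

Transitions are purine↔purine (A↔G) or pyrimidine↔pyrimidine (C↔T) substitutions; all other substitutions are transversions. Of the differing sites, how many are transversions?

4

Differing sites — 20:T/A (Tv); 22:C/A (Tv); 24:C/T (Ti); 26:G/C (Tv); 30:C/G (Tv).
Of the 5 differences, 1 transition and 4 transversions, so the answer is 4.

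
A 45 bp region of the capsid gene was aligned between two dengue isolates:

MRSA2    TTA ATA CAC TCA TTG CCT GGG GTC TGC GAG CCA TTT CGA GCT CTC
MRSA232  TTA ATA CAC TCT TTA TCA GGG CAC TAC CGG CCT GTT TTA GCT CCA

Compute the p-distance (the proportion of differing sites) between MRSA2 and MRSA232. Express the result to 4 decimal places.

0.3333

The sequences differ at positions 12 (A/T), 15 (G/A), 16 (C/T), 18 (T/A), 22 (G/C), 23 (T/A), 26 (G/A), 28 (G/C), 29 (A/G), 33 (A/T), 34 (T/G), 37 (C/T), 38 (G/T), 44 (T/C), 45 (C/A).
There are 15 differences over 45 sites, so p = 15/45 = 0.3333.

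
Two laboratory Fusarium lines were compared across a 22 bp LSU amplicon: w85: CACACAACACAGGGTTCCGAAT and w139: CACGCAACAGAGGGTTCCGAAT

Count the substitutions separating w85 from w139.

Mismatches occur at site 4 (A↔G), site 10 (C↔G).
That gives 2 mismatches out of 22 aligned sites, so the Hamming distance is 2.

2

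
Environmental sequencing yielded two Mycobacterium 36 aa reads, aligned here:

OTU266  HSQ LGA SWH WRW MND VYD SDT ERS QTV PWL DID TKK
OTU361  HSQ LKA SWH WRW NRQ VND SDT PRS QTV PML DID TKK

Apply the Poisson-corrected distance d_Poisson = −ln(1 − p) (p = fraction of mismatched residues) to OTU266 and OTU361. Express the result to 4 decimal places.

0.2162

The sequences differ at positions 5 (G/K), 13 (M/N), 14 (N/R), 15 (D/Q), 17 (Y/N), 22 (E/P), 29 (W/M).
p = 7/36 = 0.194444.
d = −ln(1 − 0.194444) = −ln(0.805556) = 0.2162.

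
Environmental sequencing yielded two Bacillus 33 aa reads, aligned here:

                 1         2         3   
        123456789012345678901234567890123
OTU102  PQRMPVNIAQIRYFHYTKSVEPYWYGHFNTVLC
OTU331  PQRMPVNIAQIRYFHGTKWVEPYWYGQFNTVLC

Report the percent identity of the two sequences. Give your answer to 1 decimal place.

Mismatches occur at site 16 (Y→G), site 19 (S→W), site 27 (H→Q).
30 of the 33 sites match, so the percent identity is 30/33 × 100 = 90.9%.

90.9%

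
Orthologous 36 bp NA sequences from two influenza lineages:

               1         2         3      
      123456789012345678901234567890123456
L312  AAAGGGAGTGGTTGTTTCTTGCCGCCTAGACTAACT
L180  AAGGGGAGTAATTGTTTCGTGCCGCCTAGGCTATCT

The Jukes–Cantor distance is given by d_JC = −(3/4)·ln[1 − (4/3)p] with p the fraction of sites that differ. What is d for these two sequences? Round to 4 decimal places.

0.1885

The sequences differ at positions 3 (A/G), 10 (G/A), 11 (G/A), 19 (T/G), 30 (A/G), 34 (A/T).
p = 6/36 = 0.166667.
d = −0.75 · ln(1 − (4/3)·0.166667) = −0.75 · ln(0.777777) = −0.75 · (-0.251315) = 0.1885.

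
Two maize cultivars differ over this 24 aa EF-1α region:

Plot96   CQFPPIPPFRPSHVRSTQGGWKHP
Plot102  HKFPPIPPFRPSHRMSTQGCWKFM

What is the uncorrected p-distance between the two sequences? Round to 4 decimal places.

Differing sites — 1:C/H; 2:Q/K; 14:V/R; 15:R/M; 20:G/C; 23:H/F; 24:P/M.
There are 7 differences over 24 sites, so p = 7/24 = 0.2917.

0.2917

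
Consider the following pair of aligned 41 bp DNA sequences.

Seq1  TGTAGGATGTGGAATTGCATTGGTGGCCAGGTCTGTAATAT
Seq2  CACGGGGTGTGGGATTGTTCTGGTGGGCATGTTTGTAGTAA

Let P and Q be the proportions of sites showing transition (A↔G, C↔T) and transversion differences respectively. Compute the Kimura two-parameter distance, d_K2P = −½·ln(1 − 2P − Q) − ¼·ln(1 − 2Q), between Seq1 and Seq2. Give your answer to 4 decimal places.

0.4944

Mismatches occur at site 1 (T↔C, transition), site 2 (G↔A, transition), site 3 (T↔C, transition), site 4 (A↔G, transition), site 7 (A↔G, transition), site 13 (A↔G, transition), site 18 (C↔T, transition), site 19 (A↔T, transversion), site 20 (T↔C, transition), site 27 (C↔G, transversion), site 30 (G↔T, transversion), site 33 (C↔T, transition), site 38 (A↔G, transition), site 41 (T↔A, transversion).
Of the 14 differences, 10 transitions and 4 transversions over 41 sites: P = 10/41 = 0.243902, Q = 4/41 = 0.097561.
d = −0.5·ln(0.414635) − 0.25·ln(0.804878) = −0.5·(-0.880357) − 0.25·(-0.217065) = 0.4944.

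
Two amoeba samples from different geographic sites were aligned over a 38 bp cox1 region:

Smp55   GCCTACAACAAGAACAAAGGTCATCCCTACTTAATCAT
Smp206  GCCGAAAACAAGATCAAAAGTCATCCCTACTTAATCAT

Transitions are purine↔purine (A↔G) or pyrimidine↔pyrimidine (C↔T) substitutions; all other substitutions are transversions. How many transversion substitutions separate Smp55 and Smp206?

Mismatches occur at site 4 (T→G, transversion), site 6 (C→A, transversion), site 14 (A→T, transversion), site 19 (G→A, transition).
Of the 4 differences, 1 transition and 3 transversions, so the answer is 3.

3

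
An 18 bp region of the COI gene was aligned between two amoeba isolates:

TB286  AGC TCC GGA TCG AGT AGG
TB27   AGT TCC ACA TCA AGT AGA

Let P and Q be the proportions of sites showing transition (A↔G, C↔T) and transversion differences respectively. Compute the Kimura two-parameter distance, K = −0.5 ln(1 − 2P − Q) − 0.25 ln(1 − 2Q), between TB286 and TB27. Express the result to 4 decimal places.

Mismatches occur at site 3 (C/T, transition), site 7 (G/A, transition), site 8 (G/C, transversion), site 12 (G/A, transition), site 18 (G/A, transition).
Of the 5 differences, 4 transitions and 1 transversion over 18 sites: P = 4/18 = 0.222222, Q = 1/18 = 0.055556.
d = −0.5·ln(0.500000) − 0.25·ln(0.888888) = −0.5·(-0.693147) − 0.25·(-0.117784) = 0.3760.

0.3760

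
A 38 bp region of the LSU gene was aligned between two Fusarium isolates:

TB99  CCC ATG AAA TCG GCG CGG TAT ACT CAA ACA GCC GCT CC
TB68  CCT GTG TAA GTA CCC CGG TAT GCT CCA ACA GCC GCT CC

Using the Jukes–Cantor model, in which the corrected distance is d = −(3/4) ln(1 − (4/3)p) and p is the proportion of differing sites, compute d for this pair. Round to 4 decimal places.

Differing sites — 3:C/T; 4:A/G; 7:A/T; 10:T/G; 11:C/T; 12:G/A; 13:G/C; 15:G/C; 22:A/G; 26:A/C.
p = 10/38 = 0.263158.
d = −0.75 · ln(1 − (4/3)·0.263158) = −0.75 · ln(0.649123) = −0.75 · (-0.432133) = 0.3241.

0.3241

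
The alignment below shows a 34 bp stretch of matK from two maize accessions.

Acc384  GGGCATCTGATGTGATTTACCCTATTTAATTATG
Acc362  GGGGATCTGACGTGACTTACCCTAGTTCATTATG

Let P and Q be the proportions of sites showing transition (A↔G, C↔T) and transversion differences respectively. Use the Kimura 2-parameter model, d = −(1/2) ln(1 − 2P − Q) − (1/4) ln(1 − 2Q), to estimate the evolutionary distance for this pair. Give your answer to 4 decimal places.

Mismatches occur at site 4 (C→G, transversion), site 11 (T→C, transition), site 16 (T→C, transition), site 25 (T→G, transversion), site 28 (A→C, transversion).
Of the 5 differences, 2 transitions and 3 transversions over 34 sites: P = 2/34 = 0.058824, Q = 3/34 = 0.088235.
d = −0.5·ln(0.794117) − 0.25·ln(0.823530) = −0.5·(-0.230524) − 0.25·(-0.194155) = 0.1638.

0.1638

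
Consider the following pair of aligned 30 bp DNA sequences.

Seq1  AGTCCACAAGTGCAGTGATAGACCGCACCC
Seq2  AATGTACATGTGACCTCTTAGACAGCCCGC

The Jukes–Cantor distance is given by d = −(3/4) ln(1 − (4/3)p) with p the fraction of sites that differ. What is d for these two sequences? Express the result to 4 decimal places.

0.5716

The sequences differ at positions 2 (G/A), 4 (C/G), 5 (C/T), 9 (A/T), 13 (C/A), 14 (A/C), 15 (G/C), 17 (G/C), 18 (A/T), 24 (C/A), 27 (A/C), 29 (C/G).
p = 12/30 = 0.400000.
d = −0.75 · ln(1 − (4/3)·0.400000) = −0.75 · ln(0.466667) = −0.75 · (-0.762139) = 0.5716.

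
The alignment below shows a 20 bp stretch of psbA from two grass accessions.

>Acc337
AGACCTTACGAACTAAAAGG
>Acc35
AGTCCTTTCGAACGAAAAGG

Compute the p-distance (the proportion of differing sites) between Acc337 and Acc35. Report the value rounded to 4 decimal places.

Mismatches occur at site 3 (A→T), site 8 (A→T), site 14 (T→G).
There are 3 differences over 20 sites, so p = 3/20 = 0.1500.

0.1500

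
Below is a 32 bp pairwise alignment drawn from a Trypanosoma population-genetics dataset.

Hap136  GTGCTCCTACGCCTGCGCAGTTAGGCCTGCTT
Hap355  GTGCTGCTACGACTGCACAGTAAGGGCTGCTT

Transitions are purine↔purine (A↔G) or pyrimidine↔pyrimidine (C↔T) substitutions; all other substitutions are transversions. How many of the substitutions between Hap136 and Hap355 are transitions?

Mismatches occur at site 6 (C/G, transversion), site 12 (C/A, transversion), site 17 (G/A, transition), site 22 (T/A, transversion), site 26 (C/G, transversion).
Of the 5 differences, 1 transition and 4 transversions, so the answer is 1.

1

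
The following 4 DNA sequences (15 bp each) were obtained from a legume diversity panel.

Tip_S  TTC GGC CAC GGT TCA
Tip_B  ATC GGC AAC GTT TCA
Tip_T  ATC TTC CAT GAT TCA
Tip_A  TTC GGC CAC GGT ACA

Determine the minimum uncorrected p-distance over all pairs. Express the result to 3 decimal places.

Pairwise Hamming distances:
  Tip_S vs Tip_B: 3
  Tip_S vs Tip_T: 5
  Tip_S vs Tip_A: 1
  Tip_B vs Tip_T: 5
  Tip_B vs Tip_A: 4
  Tip_T vs Tip_A: 6
The smallest is 1 mismatch, between Tip_S and Tip_A; p = 1/15 = 0.067.

0.067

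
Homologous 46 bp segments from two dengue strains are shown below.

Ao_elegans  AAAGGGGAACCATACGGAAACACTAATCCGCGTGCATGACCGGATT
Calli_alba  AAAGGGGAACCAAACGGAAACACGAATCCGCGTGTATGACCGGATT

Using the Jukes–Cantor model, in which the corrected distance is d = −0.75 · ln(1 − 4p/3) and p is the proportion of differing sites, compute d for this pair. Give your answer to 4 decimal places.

0.0682

Differing sites — 13:T/A; 24:T/G; 35:C/T.
p = 3/46 = 0.065217.
d = −0.75 · ln(1 − (4/3)·0.065217) = −0.75 · ln(0.913044) = −0.75 · (-0.090971) = 0.0682.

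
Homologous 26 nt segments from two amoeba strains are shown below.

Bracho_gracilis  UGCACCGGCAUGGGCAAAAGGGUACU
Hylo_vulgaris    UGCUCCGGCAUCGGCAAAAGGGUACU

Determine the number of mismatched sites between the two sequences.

Mismatches occur at site 4 (A/U), site 12 (G/C).
That gives 2 mismatches out of 26 aligned sites, so the Hamming distance is 2.

2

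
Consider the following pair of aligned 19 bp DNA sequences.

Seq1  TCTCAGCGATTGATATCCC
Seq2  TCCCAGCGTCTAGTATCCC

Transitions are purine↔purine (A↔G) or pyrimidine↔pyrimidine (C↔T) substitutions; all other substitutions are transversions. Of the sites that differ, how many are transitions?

4

Differing sites — 3:T/C (Ti); 9:A/T (Tv); 10:T/C (Ti); 12:G/A (Ti); 13:A/G (Ti).
Of the 5 differences, 4 transitions and 1 transversion, so the answer is 4.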